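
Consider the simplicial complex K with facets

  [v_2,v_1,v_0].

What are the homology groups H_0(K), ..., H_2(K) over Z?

H_0 = Z,  H_1 = 0,  H_2 = 0.

Order the vertices as v_0 < v_1 < v_2. Listing each simplex with vertices in this order, K has dimension 2 with simplices:

  0-simplices (3): [v_0], [v_1], [v_2]
  1-simplices (3): [v_0,v_1], [v_0,v_2], [v_1,v_2]
  2-simplices (1): [v_0,v_1,v_2]

giving chain groups C_0 ≅ Z^3, C_1 ≅ Z^3, C_2 ≅ Z^1.

∂_1: C_1 → C_0 is given by ∂[p,q] = [q] − [p].
This gives a 3×3 integer matrix of rank 2; reducing to Smith normal form yields diagonal entries (1,1).

Boundary ∂_2: C_2 → C_1 acts by ∂[p,q,r] = [q,r] − [p,r] + [p,q]. For instance
  ∂[v_0,v_1,v_2] = [v_1,v_2] − [v_0,v_2] + [v_0,v_1].
The 3×1 boundary matrix has rank 1 and Smith normal form diag(1).

From H_k ≅ ker(∂_k) / im(∂_{k+1}) we obtain:

  H_0: rank C_0 − rank ∂_1 = 3 − 2 = 1, and the invariant factors of ∂_1 are all 1, so H_0 = Z.
  H_1: rank ker ∂_1 − rank ∂_2 = (3 − 2) − 1 = 0, and the invariant factors of ∂_2 are all 1, so H_1 = 0.
  H_2: rank ker ∂_2 − rank ∂_3 = (1 − 1) − 0 = 0, and there is no ∂_3, so H_2 = 0.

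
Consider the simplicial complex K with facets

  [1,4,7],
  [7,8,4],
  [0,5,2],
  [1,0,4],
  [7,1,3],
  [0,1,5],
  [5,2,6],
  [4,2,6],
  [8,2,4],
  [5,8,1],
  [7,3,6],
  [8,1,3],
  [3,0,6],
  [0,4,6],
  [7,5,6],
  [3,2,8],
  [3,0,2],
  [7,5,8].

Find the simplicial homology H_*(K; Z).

H_0 ≅ Z,  H_1 ≅ Z ⊕ Z/2,  H_2 = 0.

Fix the vertex order 0 < 1 < 2 < 3 < 4 < 5 < 6 < 7 < 8 and write every simplex with vertices in increasing order. Then dim K = 2 and the simplices of K are:

  0-simplices (9): [0], [1], [2], [3], [4], [5], [6], [7], [8]
  1-simplices (27): (27 of them)
  2-simplices (18): [0,1,4], [0,1,5], [0,2,3], [0,2,5], [0,3,6], [0,4,6], [1,3,7], [1,3,8], [1,4,7], [1,5,8], [2,3,8], [2,4,6], [2,4,8], [2,5,6], [3,6,7], [4,7,8], [5,6,7], [5,7,8]

Hence C_0 ≅ Z^9, C_1 ≅ Z^27, C_2 ≅ Z^18.

∂_1: C_1 → C_0 sends each edge [p,q] (with p < q) to q − p. For instance
  ∂[1,7] = [7] − [1].
This gives a 9×27 integer matrix of rank 8; reducing to Smith normal form yields diagonal entries (1,1,1,1,1,1,1,1).

∂_2: C_2 → C_1 sends each 2-simplex [p,q,r] to [q,r] − [p,r] + [p,q]. For instance
  ∂[2,3,8] = [3,8] − [2,8] + [2,3],
  ∂[1,3,7] = [3,7] − [1,7] + [1,3].
The 27×18 boundary matrix has rank 18 and Smith normal form diag(1,1,1,1,1,1,1,1,1,1,1,1,1,1,1,1,1,2).

From H_k ≅ ker(∂_k) / im(∂_{k+1}) we obtain:

  H_0: rank C_0 − rank ∂_1 = 9 − 8 = 1, and the invariant factors of ∂_1 are all 1, so H_0 ≅ Z.
  H_1: rank ker ∂_1 − rank ∂_2 = (27 − 8) − 18 = 1, and ∂_2 has invariant factor 2 > 1, so H_1 ≅ Z ⊕ Z/2.
  H_2: rank ker ∂_2 − rank ∂_3 = (18 − 18) − 0 = 0, and there is no ∂_3, so H_2 ≅ 0.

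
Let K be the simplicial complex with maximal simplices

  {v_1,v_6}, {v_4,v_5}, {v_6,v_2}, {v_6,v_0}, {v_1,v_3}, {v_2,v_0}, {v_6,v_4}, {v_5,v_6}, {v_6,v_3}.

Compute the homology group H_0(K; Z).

Fix the vertex order v_0 < v_1 < v_2 < v_3 < v_4 < v_5 < v_6 and write every simplex with vertices in increasing order. Then dim K = 1 and the simplices of K are:

  0-simplices (7): [v_0], [v_1], [v_2], [v_3], [v_4], [v_5], [v_6]
  1-simplices (9): [v_0,v_2], [v_0,v_6], [v_1,v_3], [v_1,v_6], [v_2,v_6], [v_3,v_6], [v_4,v_5], [v_4,v_6], [v_5,v_6]

giving chain groups C_0 ≅ Z^7, C_1 ≅ Z^9.

Boundary ∂_1: C_1 → C_0 maps an edge to its endpoints' difference, ∂[p,q] = q − p.
As a 7×9 matrix over Z this has rank 6, with invariant factors (1,1,1,1,1,1).

From H_k ≅ ker(∂_k) / im(∂_{k+1}) we obtain:

  H_0: rank C_0 − rank ∂_1 = 7 − 6 = 1, and the invariant factors of ∂_1 are all 1, so H_0 = Z.

H_0 ≅ Z.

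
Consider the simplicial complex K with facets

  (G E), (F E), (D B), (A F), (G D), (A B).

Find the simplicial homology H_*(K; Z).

K has 6 vertices, 6 edges.
rank ∂_0 = 0, rank ∂_1 = 5 ⇒ b_0 = 6 − 0 − 5 = 1; all invariant factors of ∂_1 are 1 so no torsion. So H_0 ≅ Z.
rank ∂_1 = 5, rank ∂_2 = 0 ⇒ b_1 = 6 − 5 − 0 = 1. So H_1 ≅ Z.

H_0 = Z,  H_1 = Z.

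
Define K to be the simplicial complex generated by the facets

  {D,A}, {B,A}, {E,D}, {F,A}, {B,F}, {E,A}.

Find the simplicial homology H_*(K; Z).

Take the total order A < B < D < E < F on the vertex set. Then K (dimension 1) consists of the simplices:

  0-simplices (5): A, B, D, E, F
  1-simplices (6): AB, AD, AE, AF, BF, DE

Hence C_0 ≅ Z^5, C_1 ≅ Z^6.

The boundary map ∂_1: C_1 → C_0 is given by ∂[p,q] = [q] − [p]. For instance
  ∂BF = F − B.
As a 5×6 matrix over Z this has rank 4, with invariant factors (1,1,1,1).

Now H_k = ker ∂_k / im ∂_{k+1}, so:

  H_0: rank C_0 − rank ∂_1 = 5 − 4 = 1, and the invariant factors of ∂_1 are all 1, so H_0 ≅ Z.
  H_1: rank ker ∂_1 − rank ∂_2 = (6 − 4) − 0 = 2, and there is no ∂_2, so H_1 ≅ Z^2.

H_0 ≅ Z,  H_1 ≅ Z^2.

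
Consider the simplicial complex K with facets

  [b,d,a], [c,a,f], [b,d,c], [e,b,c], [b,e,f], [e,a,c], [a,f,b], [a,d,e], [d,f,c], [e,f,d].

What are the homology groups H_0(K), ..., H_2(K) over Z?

Fix the vertex order a < b < c < d < e < f and write every simplex with vertices in increasing order. Then dim K = 2 and the simplices of K are:

  0-simplices (6): a, b, c, d, e, f
  1-simplices (15): ab, ac, ad, ae, af, bc, bd, be, bf, cd, ce, cf, de, df, ef
  2-simplices (10): abd, abf, ace, acf, ade, bcd, bce, bef, cdf, def

Hence C_0 ≅ Z^6, C_1 ≅ Z^15, C_2 ≅ Z^10.

∂_1: C_1 → C_0 is given by ∂[p,q] = [q] − [p]. For instance
  ∂ce = e − c.
As a 6×15 matrix over Z this has rank 5, with invariant factors (1,1,1,1,1).

Boundary ∂_2: C_2 → C_1 acts by ∂[p,q,r] = [q,r] − [p,r] + [p,q]. For instance
  ∂cdf = df − cf + cd,
  ∂bcd = cd − bd + bc.
The 15×10 boundary matrix has rank 10 and Smith normal form diag(1,1,1,1,1,1,1,1,1,2).

Now H_k = ker ∂_k / im ∂_{k+1}, so:

  H_0: rank C_0 − rank ∂_1 = 6 − 5 = 1, and the invariant factors of ∂_1 are all 1, so H_0 ≅ Z.
  H_1: rank ker ∂_1 − rank ∂_2 = (15 − 5) − 10 = 0, and ∂_2 has invariant factor 2 > 1, so H_1 ≅ Z_2.
  H_2: rank ker ∂_2 − rank ∂_3 = (10 − 10) − 0 = 0, and there is no ∂_3, so H_2 ≅ 0.

H_0 ≅ Z,  H_1 ≅ Z_2,  H_2 = 0.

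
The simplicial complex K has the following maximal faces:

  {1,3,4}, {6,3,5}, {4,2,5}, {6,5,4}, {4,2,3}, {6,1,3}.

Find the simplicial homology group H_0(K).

Take the total order 1 < 2 < 3 < 4 < 5 < 6 on the vertex set. Then K (dimension 2) consists of the simplices:

  0-simplices (6): [1], [2], [3], [4], [5], [6]
  1-simplices (12): [1,3], [1,4], [1,6], [2,3], [2,4], [2,5], [3,4], [3,5], [3,6], [4,5], [4,6], [5,6]
  2-simplices (6): [1,3,4], [1,3,6], [2,3,4], [2,4,5], [3,5,6], [4,5,6]

so the chain groups are C_0 ≅ Z^6, C_1 ≅ Z^12, C_2 ≅ Z^6.

∂_1: C_1 → C_0 sends each edge [p,q] (with p < q) to q − p. For instance
  ∂[3,6] = [6] − [3].
This gives a 6×12 integer matrix of rank 5; reducing to Smith normal form yields diagonal entries (1,1,1,1,1).

Boundary ∂_2: C_2 → C_1 sends each 2-simplex [p,q,r] to [q,r] − [p,r] + [p,q]. For instance
  ∂[4,5,6] = [5,6] − [4,6] + [4,5],
  ∂[2,3,4] = [3,4] − [2,4] + [2,3].
The resulting 12×6 matrix has rank 6, and its Smith normal form has invariant factors (1,1,1,1,1,1).

Now H_k = ker ∂_k / im ∂_{k+1}, so:

  H_0: rank C_0 − rank ∂_1 = 6 − 5 = 1, and the invariant factors of ∂_1 are all 1, so H_0 = Z.

H_0 ≅ Z.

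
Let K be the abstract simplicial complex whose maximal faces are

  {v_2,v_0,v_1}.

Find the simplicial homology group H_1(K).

H_1 = 0.

We work with the vertex ordering v_0 < v_1 < v_2. The simplices of K, each written with vertices in increasing order, are:

  0-simplices (3): [v_0], [v_1], [v_2]
  1-simplices (3): [v_0,v_1], [v_0,v_2], [v_1,v_2]
  2-simplices (1): [v_0,v_1,v_2]

Hence C_0 ≅ Z^3, C_1 ≅ Z^3, C_2 ≅ Z^1.

The boundary map ∂_1: C_1 → C_0 sends each edge [p,q] (with p < q) to q − p. For instance
  ∂[v_0,v_1] = [v_1] − [v_0].
This gives a 3×3 integer matrix of rank 2; reducing to Smith normal form yields diagonal entries (1,1).

The boundary map ∂_2: C_2 → C_1 sends each 2-simplex [p,q,r] to [q,r] − [p,r] + [p,q]. For instance
  ∂[v_0,v_1,v_2] = [v_1,v_2] − [v_0,v_2] + [v_0,v_1].
The resulting 3×1 matrix has rank 1, and its Smith normal form has invariant factors (1).

Reading off H_k = ker ∂_k / im ∂_{k+1}:

  H_1: rank ker ∂_1 − rank ∂_2 = (3 − 2) − 1 = 0, and the invariant factors of ∂_2 are all 1, so H_1 ≅ 0.

(K is a triangulation of the 2-simplex.)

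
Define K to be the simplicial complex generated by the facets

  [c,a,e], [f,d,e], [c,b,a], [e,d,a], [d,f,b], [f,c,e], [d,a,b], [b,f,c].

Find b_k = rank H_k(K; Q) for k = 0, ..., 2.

b_0 = 1, b_1 = 0, b_2 = 1.

Fix the vertex order a < b < c < d < e < f and write every simplex with vertices in increasing order. Then dim K = 2 and the simplices of K are:

  0-simplices (6): a, b, c, d, e, f
  1-simplices (12): ab, ac, ad, ae, bc, bd, bf, ce, cf, de, df, ef
  2-simplices (8): abc, abd, ace, ade, bcf, bdf, cef, def

so the chain groups are C_0 ≅ Z^6, C_1 ≅ Z^12, C_2 ≅ Z^8.

The boundary map ∂_1: C_1 → C_0 maps an edge to its endpoints' difference, ∂[p,q] = q − p. For instance
  ∂cf = f − c.
As a 6×12 matrix over Z this has rank 5, with invariant factors (1,1,1,1,1).

The boundary map ∂_2: C_2 → C_1 maps a triangle to the signed sum of its edges. For instance
  ∂abd = bd − ad + ab,
  ∂cef = ef − cf + ce.
The 12×8 boundary matrix has rank 7 and Smith normal form diag(1,1,1,1,1,1,1).

Now H_k = ker ∂_k / im ∂_{k+1}, so:

  H_0: rank C_0 − rank ∂_1 = 6 − 5 = 1, and the invariant factors of ∂_1 are all 1, so H_0 = Z.
  H_1: rank ker ∂_1 − rank ∂_2 = (12 − 5) − 7 = 0, and the invariant factors of ∂_2 are all 1, so H_1 = 0.
  H_2: rank ker ∂_2 − rank ∂_3 = (8 − 7) − 0 = 1, and there is no ∂_3, so H_2 = Z.

(K is a triangulation of the 2-sphere S^2.)

Hence the Betti numbers are b_0 = 1, b_1 = 0, b_2 = 1.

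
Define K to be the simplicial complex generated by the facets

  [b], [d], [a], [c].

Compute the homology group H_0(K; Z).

H_0 ≅ Z^4.

Take the total order a < b < c < d on the vertex set. Then K (dimension 0) consists of the simplices:

  0-simplices (4): a, b, c, d

Hence C_0 ≅ Z^4.

Reading off H_k = ker ∂_k / im ∂_{k+1}:

  H_0: rank C_0 − rank ∂_1 = 4 − 0 = 4, and there is no ∂_1, so H_0 ≅ Z^4.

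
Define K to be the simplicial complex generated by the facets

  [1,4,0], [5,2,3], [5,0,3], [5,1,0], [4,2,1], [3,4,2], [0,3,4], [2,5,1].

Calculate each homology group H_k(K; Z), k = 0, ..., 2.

H_0 = Z,  H_1 = 0,  H_2 = Z.

Take the total order 0 < 1 < 2 < 3 < 4 < 5 on the vertex set. Then K (dimension 2) consists of the simplices:

  0-simplices (6): [0], [1], [2], [3], [4], [5]
  1-simplices (12): [0,1], [0,3], [0,4], [0,5], [1,2], [1,4], [1,5], [2,3], [2,4], [2,5], [3,4], [3,5]
  2-simplices (8): [0,1,4], [0,1,5], [0,3,4], [0,3,5], [1,2,4], [1,2,5], [2,3,4], [2,3,5]

giving chain groups C_0 ≅ Z^6, C_1 ≅ Z^12, C_2 ≅ Z^8.

The boundary map ∂_1: C_1 → C_0 is given by ∂[p,q] = [q] − [p]. For instance
  ∂[1,5] = [5] − [1].
This gives a 6×12 integer matrix of rank 5; reducing to Smith normal form yields diagonal entries (1,1,1,1,1).

The boundary map ∂_2: C_2 → C_1 sends each 2-simplex [p,q,r] to [q,r] − [p,r] + [p,q]. For instance
  ∂[0,1,4] = [1,4] − [0,4] + [0,1],
  ∂[0,3,4] = [3,4] − [0,4] + [0,3].
The 12×8 boundary matrix has rank 7 and Smith normal form diag(1,1,1,1,1,1,1).

From H_k ≅ ker(∂_k) / im(∂_{k+1}) we obtain:

  H_0: rank C_0 − rank ∂_1 = 6 − 5 = 1, and the invariant factors of ∂_1 are all 1, so H_0 ≅ Z.
  H_1: rank ker ∂_1 − rank ∂_2 = (12 − 5) − 7 = 0, and the invariant factors of ∂_2 are all 1, so H_1 ≅ 0.
  H_2: rank ker ∂_2 − rank ∂_3 = (8 − 7) − 0 = 1, and there is no ∂_3, so H_2 ≅ Z.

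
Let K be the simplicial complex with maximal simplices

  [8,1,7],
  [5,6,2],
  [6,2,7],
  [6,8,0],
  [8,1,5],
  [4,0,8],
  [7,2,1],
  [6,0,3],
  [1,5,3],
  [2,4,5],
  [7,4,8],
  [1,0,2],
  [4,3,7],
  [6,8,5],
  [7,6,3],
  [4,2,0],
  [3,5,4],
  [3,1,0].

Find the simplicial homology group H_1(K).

H_1 ≅ Z^2.

Order the vertices as 0 < 1 < 2 < 3 < 4 < 5 < 6 < 7 < 8. Listing each simplex with vertices in this order, K has dimension 2 with simplices:

  0-simplices (9): [0], [1], [2], [3], [4], [5], [6], [7], [8]
  1-simplices (27): (27 of them)
  2-simplices (18): [0,1,2], [0,1,3], [0,2,4], [0,3,6], [0,4,8], [0,6,8], [1,2,7], [1,3,5], [1,5,8], [1,7,8], [2,4,5], [2,5,6], [2,6,7], [3,4,5], [3,4,7], [3,6,7], [4,7,8], [5,6,8]

Hence C_0 ≅ Z^9, C_1 ≅ Z^27, C_2 ≅ Z^18.

The boundary map ∂_1: C_1 → C_0 maps an edge to its endpoints' difference, ∂[p,q] = q − p. For instance
  ∂[2,4] = [4] − [2].
The resulting 9×27 matrix has rank 8, and its Smith normal form has invariant factors (1,1,1,1,1,1,1,1).

The boundary map ∂_2: C_2 → C_1 acts by ∂[p,q,r] = [q,r] − [p,r] + [p,q]. For instance
  ∂[1,7,8] = [7,8] − [1,8] + [1,7],
  ∂[2,4,5] = [4,5] − [2,5] + [2,4].
The 27×18 boundary matrix has rank 17 and Smith normal form diag(1,1,1,1,1,1,1,1,1,1,1,1,1,1,1,1,1).

Reading off H_k = ker ∂_k / im ∂_{k+1}:

  H_1: rank ker ∂_1 − rank ∂_2 = (27 − 8) − 17 = 2, and the invariant factors of ∂_2 are all 1, so H_1 = Z^2.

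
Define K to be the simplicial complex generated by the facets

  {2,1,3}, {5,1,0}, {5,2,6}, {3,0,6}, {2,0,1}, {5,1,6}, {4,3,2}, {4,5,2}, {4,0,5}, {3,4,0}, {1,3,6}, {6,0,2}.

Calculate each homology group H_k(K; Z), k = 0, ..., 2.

H_0 = Z,  H_1 = Z/2Z,  H_2 = 0.

K has 7 vertices, 18 edges, 12 triangles.
rank ∂_0 = 0, rank ∂_1 = 6 ⇒ b_0 = 7 − 0 − 6 = 1; all invariant factors of ∂_1 are 1 so no torsion. So H_0 ≅ Z.
rank ∂_1 = 6, rank ∂_2 = 12 ⇒ b_1 = 18 − 6 − 12 = 0; ∂_2 has invariant factor(s) [2] giving torsion. So H_1 ≅ Z/2Z.
rank ∂_2 = 12, rank ∂_3 = 0 ⇒ b_2 = 12 − 12 − 0 = 0. So H_2 ≅ 0.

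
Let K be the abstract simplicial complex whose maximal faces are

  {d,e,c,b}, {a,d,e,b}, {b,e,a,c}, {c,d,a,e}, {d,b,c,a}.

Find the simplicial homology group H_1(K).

Fix the vertex order a < b < c < d < e and write every simplex with vertices in increasing order. Then dim K = 3 and the simplices of K are:

  0-simplices (5): a, b, c, d, e
  1-simplices (10): ab, ac, ad, ae, bc, bd, be, cd, ce, de
  2-simplices (10): abc, abd, abe, acd, ace, ade, bcd, bce, bde, cde
  3-simplices (5): abcd, abce, abde, acde, bcde

so the chain groups are C_0 ≅ Z^5, C_1 ≅ Z^10, C_2 ≅ Z^10, C_3 ≅ Z^5.

∂_1: C_1 → C_0 is given by ∂[p,q] = [q] − [p]. For instance
  ∂ad = d − a.
As a 5×10 matrix over Z this has rank 4, with invariant factors (1,1,1,1).

∂_2: C_2 → C_1 maps a triangle to the signed sum of its edges. For instance
  ∂bcd = cd − bd + bc,
  ∂bce = ce − be + bc.
The resulting 10×10 matrix has rank 6, and its Smith normal form has invariant factors (1,1,1,1,1,1).

∂_3: C_3 → C_2 sends each 3-simplex σ to the alternating sum Σ_i (−1)^i (σ with its i-th vertex removed). For instance
  ∂abde = bde − ade + abe − abd,
  ∂bcde = cde − bde + bce − bcd.
This gives a 10×5 integer matrix of rank 4; reducing to Smith normal form yields diagonal entries (1,1,1,1).

Reading off H_k = ker ∂_k / im ∂_{k+1}:

  H_1: rank ker ∂_1 − rank ∂_2 = (10 − 4) − 6 = 0, and the invariant factors of ∂_2 are all 1, so H_1 = 0.

H_1 ≅ 0.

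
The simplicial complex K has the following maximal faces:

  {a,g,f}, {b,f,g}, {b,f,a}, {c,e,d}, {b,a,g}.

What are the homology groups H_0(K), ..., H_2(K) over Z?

K has 7 vertices, 9 edges, 5 triangles.
rank ∂_0 = 0, rank ∂_1 = 5 ⇒ b_0 = 7 − 0 − 5 = 2; all invariant factors of ∂_1 are 1 so no torsion. So H_0 ≅ Z^2.
rank ∂_1 = 5, rank ∂_2 = 4 ⇒ b_1 = 9 − 5 − 4 = 0; all invariant factors of ∂_2 are 1 so no torsion. So H_1 ≅ 0.
rank ∂_2 = 4, rank ∂_3 = 0 ⇒ b_2 = 5 − 4 − 0 = 1. So H_2 ≅ Z.

H_0 ≅ Z^2,  H_1 = 0,  H_2 ≅ Z.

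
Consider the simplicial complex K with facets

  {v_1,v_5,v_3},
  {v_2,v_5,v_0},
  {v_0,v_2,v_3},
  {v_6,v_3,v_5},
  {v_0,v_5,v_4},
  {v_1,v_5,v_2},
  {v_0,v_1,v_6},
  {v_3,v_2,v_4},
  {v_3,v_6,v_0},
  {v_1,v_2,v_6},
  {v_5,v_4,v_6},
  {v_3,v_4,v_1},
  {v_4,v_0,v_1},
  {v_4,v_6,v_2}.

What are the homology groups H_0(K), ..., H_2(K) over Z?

H_0 ≅ Z,  H_1 ≅ Z^2,  H_2 ≅ Z.

Fix the vertex order v_0 < v_1 < v_2 < v_3 < v_4 < v_5 < v_6 and write every simplex with vertices in increasing order. Then dim K = 2 and the simplices of K are:

  0-simplices (7): [v_0], [v_1], [v_2], [v_3], [v_4], [v_5], [v_6]
  1-simplices (21): (21 of them)
  2-simplices (14): (14 of them)

Hence C_0 ≅ Z^7, C_1 ≅ Z^21, C_2 ≅ Z^14.

∂_1: C_1 → C_0 sends each edge [p,q] (with p < q) to q − p.
The 7×21 boundary matrix has rank 6 and Smith normal form diag(1,1,1,1,1,1).

Boundary ∂_2: C_2 → C_1 sends each 2-simplex [p,q,r] to [q,r] − [p,r] + [p,q]. For instance
  ∂[v_1,v_3,v_4] = [v_3,v_4] − [v_1,v_4] + [v_1,v_3],
  ∂[v_2,v_4,v_6] = [v_4,v_6] − [v_2,v_6] + [v_2,v_4].
The 21×14 boundary matrix has rank 13 and Smith normal form diag(1,1,1,1,1,1,1,1,1,1,1,1,1).

Now H_k = ker ∂_k / im ∂_{k+1}, so:

  H_0: rank C_0 − rank ∂_1 = 7 − 6 = 1, and the invariant factors of ∂_1 are all 1, so H_0 ≅ Z.
  H_1: rank ker ∂_1 − rank ∂_2 = (21 − 6) − 13 = 2, and the invariant factors of ∂_2 are all 1, so H_1 ≅ Z^2.
  H_2: rank ker ∂_2 − rank ∂_3 = (14 − 13) − 0 = 1, and there is no ∂_3, so H_2 ≅ Z.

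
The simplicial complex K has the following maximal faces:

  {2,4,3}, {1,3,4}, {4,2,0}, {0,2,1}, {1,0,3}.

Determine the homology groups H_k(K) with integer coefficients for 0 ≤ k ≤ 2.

Fix the vertex order 0 < 1 < 2 < 3 < 4 and write every simplex with vertices in increasing order. Then dim K = 2 and the simplices of K are:

  0-simplices (5): [0], [1], [2], [3], [4]
  1-simplices (10): [0,1], [0,2], [0,3], [0,4], [1,2], [1,3], [1,4], [2,3], [2,4], [3,4]
  2-simplices (5): [0,1,2], [0,1,3], [0,2,4], [1,3,4], [2,3,4]

Hence C_0 ≅ Z^5, C_1 ≅ Z^10, C_2 ≅ Z^5.

The boundary map ∂_1: C_1 → C_0 sends each edge [p,q] (with p < q) to q − p. For instance
  ∂[0,2] = [2] − [0].
The 5×10 boundary matrix has rank 4 and Smith normal form diag(1,1,1,1).

The boundary map ∂_2: C_2 → C_1 acts by ∂[p,q,r] = [q,r] − [p,r] + [p,q]. For instance
  ∂[2,3,4] = [3,4] − [2,4] + [2,3],
  ∂[1,3,4] = [3,4] − [1,4] + [1,3].
As a 10×5 matrix over Z this has rank 5, with invariant factors (1,1,1,1,1).

Now H_k = ker ∂_k / im ∂_{k+1}, so:

  H_0: rank C_0 − rank ∂_1 = 5 − 4 = 1, and the invariant factors of ∂_1 are all 1, so H_0 = Z.
  H_1: rank ker ∂_1 − rank ∂_2 = (10 − 4) − 5 = 1, and the invariant factors of ∂_2 are all 1, so H_1 = Z.
  H_2: rank ker ∂_2 − rank ∂_3 = (5 − 5) − 0 = 0, and there is no ∂_3, so H_2 = 0.

H_0 = Z,  H_1 = Z,  H_2 = 0.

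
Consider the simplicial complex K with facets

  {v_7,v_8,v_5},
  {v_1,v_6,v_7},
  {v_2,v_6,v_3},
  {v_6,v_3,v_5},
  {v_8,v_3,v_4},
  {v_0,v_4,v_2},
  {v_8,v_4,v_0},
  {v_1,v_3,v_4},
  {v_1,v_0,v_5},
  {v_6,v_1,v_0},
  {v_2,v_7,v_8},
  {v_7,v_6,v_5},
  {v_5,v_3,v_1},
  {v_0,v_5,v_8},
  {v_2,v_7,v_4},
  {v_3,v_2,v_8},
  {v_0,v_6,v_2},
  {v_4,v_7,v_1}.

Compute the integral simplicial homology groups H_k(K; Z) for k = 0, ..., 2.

Order the vertices as v_0 < v_1 < v_2 < v_3 < v_4 < v_5 < v_6 < v_7 < v_8. Listing each simplex with vertices in this order, K has dimension 2 with simplices:

  0-simplices (9): [v_0], [v_1], [v_2], [v_3], [v_4], [v_5], [v_6], [v_7], [v_8]
  1-simplices (27): (27 of them)
  2-simplices (18): (18 of them)

giving chain groups C_0 ≅ Z^9, C_1 ≅ Z^27, C_2 ≅ Z^18.

Boundary ∂_1: C_1 → C_0 is given by ∂[p,q] = [q] − [p].
The 9×27 boundary matrix has rank 8 and Smith normal form diag(1,1,1,1,1,1,1,1).

Boundary ∂_2: C_2 → C_1 sends each 2-simplex [p,q,r] to [q,r] − [p,r] + [p,q]. For instance
  ∂[v_0,v_2,v_4] = [v_2,v_4] − [v_0,v_4] + [v_0,v_2],
  ∂[v_2,v_3,v_8] = [v_3,v_8] − [v_2,v_8] + [v_2,v_3].
As a 27×18 matrix over Z this has rank 18, with invariant factors (1,1,1,1,1,1,1,1,1,1,1,1,1,1,1,1,1,2).

Now H_k = ker ∂_k / im ∂_{k+1}, so:

  H_0: rank C_0 − rank ∂_1 = 9 − 8 = 1, and the invariant factors of ∂_1 are all 1, so H_0 = Z.
  H_1: rank ker ∂_1 − rank ∂_2 = (27 − 8) − 18 = 1, and ∂_2 has invariant factor 2 > 1, so H_1 = Z ⊕ Z/2.
  H_2: rank ker ∂_2 − rank ∂_3 = (18 − 18) − 0 = 0, and there is no ∂_3, so H_2 = 0.

As a check, the Euler characteristic is 9 − 27 + 18 = 0, which agrees with 1 − 1 + 0 = 0.

H_0 ≅ Z,  H_1 ≅ Z ⊕ Z/2,  H_2 = 0.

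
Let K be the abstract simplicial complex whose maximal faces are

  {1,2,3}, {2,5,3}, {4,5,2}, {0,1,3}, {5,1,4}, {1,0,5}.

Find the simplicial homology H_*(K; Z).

H_0 ≅ Z,  H_1 ≅ Z,  H_2 = 0.

Fix the vertex order 0 < 1 < 2 < 3 < 4 < 5 and write every simplex with vertices in increasing order. Then dim K = 2 and the simplices of K are:

  0-simplices (6): [0], [1], [2], [3], [4], [5]
  1-simplices (12): [0,1], [0,3], [0,5], [1,2], [1,3], [1,4], [1,5], [2,3], [2,4], [2,5], [3,5], [4,5]
  2-simplices (6): [0,1,3], [0,1,5], [1,2,3], [1,4,5], [2,3,5], [2,4,5]

Hence C_0 ≅ Z^6, C_1 ≅ Z^12, C_2 ≅ Z^6.

Boundary ∂_1: C_1 → C_0 is given by ∂[p,q] = [q] − [p]. For instance
  ∂[1,3] = [3] − [1].
The resulting 6×12 matrix has rank 5, and its Smith normal form has invariant factors (1,1,1,1,1).

The boundary map ∂_2: C_2 → C_1 acts by ∂[p,q,r] = [q,r] − [p,r] + [p,q]. For instance
  ∂[1,4,5] = [4,5] − [1,5] + [1,4],
  ∂[2,3,5] = [3,5] − [2,5] + [2,3].
The resulting 12×6 matrix has rank 6, and its Smith normal form has invariant factors (1,1,1,1,1,1).

Now H_k = ker ∂_k / im ∂_{k+1}, so:

  H_0: rank C_0 − rank ∂_1 = 6 − 5 = 1, and the invariant factors of ∂_1 are all 1, so H_0 ≅ Z.
  H_1: rank ker ∂_1 − rank ∂_2 = (12 − 5) − 6 = 1, and the invariant factors of ∂_2 are all 1, so H_1 ≅ Z.
  H_2: rank ker ∂_2 − rank ∂_3 = (6 − 6) − 0 = 0, and there is no ∂_3, so H_2 ≅ 0.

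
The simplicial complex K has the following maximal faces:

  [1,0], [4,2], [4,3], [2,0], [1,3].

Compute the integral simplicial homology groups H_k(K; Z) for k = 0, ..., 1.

H_0 ≅ Z,  H_1 ≅ Z.

Take the total order 0 < 1 < 2 < 3 < 4 on the vertex set. Then K (dimension 1) consists of the simplices:

  0-simplices (5): [0], [1], [2], [3], [4]
  1-simplices (5): [0,1], [0,2], [1,3], [2,4], [3,4]

so the chain groups are C_0 ≅ Z^5, C_1 ≅ Z^5.

Boundary ∂_1: C_1 → C_0 maps an edge to its endpoints' difference, ∂[p,q] = q − p.
The 5×5 boundary matrix has rank 4 and Smith normal form diag(1,1,1,1).

Reading off H_k = ker ∂_k / im ∂_{k+1}:

  H_0: rank C_0 − rank ∂_1 = 5 − 4 = 1, and the invariant factors of ∂_1 are all 1, so H_0 ≅ Z.
  H_1: rank ker ∂_1 − rank ∂_2 = (5 − 4) − 0 = 1, and there is no ∂_2, so H_1 ≅ Z.

(K is a triangulation of the circle S^1.)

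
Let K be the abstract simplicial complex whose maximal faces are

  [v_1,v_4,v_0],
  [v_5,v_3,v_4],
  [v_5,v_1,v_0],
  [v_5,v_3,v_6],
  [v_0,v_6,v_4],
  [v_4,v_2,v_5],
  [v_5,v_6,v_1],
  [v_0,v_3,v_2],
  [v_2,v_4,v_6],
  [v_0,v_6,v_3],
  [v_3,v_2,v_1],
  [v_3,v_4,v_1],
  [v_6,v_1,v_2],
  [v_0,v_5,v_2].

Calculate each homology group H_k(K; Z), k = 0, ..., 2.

H_0 ≅ Z,  H_1 ≅ Z^2,  H_2 ≅ Z.

Take the total order v_0 < v_1 < v_2 < v_3 < v_4 < v_5 < v_6 on the vertex set. Then K (dimension 2) consists of the simplices:

  0-simplices (7): [v_0], [v_1], [v_2], [v_3], [v_4], [v_5], [v_6]
  1-simplices (21): (21 of them)
  2-simplices (14): (14 of them)

so the chain groups are C_0 ≅ Z^7, C_1 ≅ Z^21, C_2 ≅ Z^14.

∂_1: C_1 → C_0 maps an edge to its endpoints' difference, ∂[p,q] = q − p. For instance
  ∂[v_1,v_5] = [v_5] − [v_1].
The resulting 7×21 matrix has rank 6, and its Smith normal form has invariant factors (1,1,1,1,1,1).

The boundary map ∂_2: C_2 → C_1 maps a triangle to the signed sum of its edges. For instance
  ∂[v_0,v_3,v_6] = [v_3,v_6] − [v_0,v_6] + [v_0,v_3],
  ∂[v_3,v_5,v_6] = [v_5,v_6] − [v_3,v_6] + [v_3,v_5].
As a 21×14 matrix over Z this has rank 13, with invariant factors (1,1,1,1,1,1,1,1,1,1,1,1,1).

Reading off H_k = ker ∂_k / im ∂_{k+1}:

  H_0: rank C_0 − rank ∂_1 = 7 − 6 = 1, and the invariant factors of ∂_1 are all 1, so H_0 = Z.
  H_1: rank ker ∂_1 − rank ∂_2 = (21 − 6) − 13 = 2, and the invariant factors of ∂_2 are all 1, so H_1 = Z^2.
  H_2: rank ker ∂_2 − rank ∂_3 = (14 − 13) − 0 = 1, and there is no ∂_3, so H_2 = Z.

As a check, the Euler characteristic is 7 − 21 + 14 = 0, which agrees with 1 − 2 + 1 = 0.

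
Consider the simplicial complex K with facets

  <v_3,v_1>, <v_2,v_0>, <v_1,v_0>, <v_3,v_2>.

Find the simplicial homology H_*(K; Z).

We work with the vertex ordering v_0 < v_1 < v_2 < v_3. The simplices of K, each written with vertices in increasing order, are:

  0-simplices (4): [v_0], [v_1], [v_2], [v_3]
  1-simplices (4): [v_0,v_1], [v_0,v_2], [v_1,v_3], [v_2,v_3]

giving chain groups C_0 ≅ Z^4, C_1 ≅ Z^4.

Boundary ∂_1: C_1 → C_0 maps an edge to its endpoints' difference, ∂[p,q] = q − p.
The resulting 4×4 matrix has rank 3, and its Smith normal form has invariant factors (1,1,1).

Reading off H_k = ker ∂_k / im ∂_{k+1}:

  H_0: rank C_0 − rank ∂_1 = 4 − 3 = 1, and the invariant factors of ∂_1 are all 1, so H_0 = Z.
  H_1: rank ker ∂_1 − rank ∂_2 = (4 − 3) − 0 = 1, and there is no ∂_2, so H_1 = Z.

H_0 = Z,  H_1 = Z.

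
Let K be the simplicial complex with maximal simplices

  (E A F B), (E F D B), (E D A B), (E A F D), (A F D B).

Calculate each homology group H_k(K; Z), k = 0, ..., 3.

Take the total order A < B < D < E < F on the vertex set. Then K (dimension 3) consists of the simplices:

  0-simplices (5): A, B, D, E, F
  1-simplices (10): AB, AD, AE, AF, BD, BE, BF, DE, DF, EF
  2-simplices (10): ABD, ABE, ABF, ADE, ADF, AEF, BDE, BDF, BEF, DEF
  3-simplices (5): ABDE, ABDF, ABEF, ADEF, BDEF

giving chain groups C_0 ≅ Z^5, C_1 ≅ Z^10, C_2 ≅ Z^10, C_3 ≅ Z^5.

∂_1: C_1 → C_0 maps an edge to its endpoints' difference, ∂[p,q] = q − p. For instance
  ∂EF = F − E.
The 5×10 boundary matrix has rank 4 and Smith normal form diag(1,1,1,1).

∂_2: C_2 → C_1 sends each 2-simplex [p,q,r] to [q,r] − [p,r] + [p,q]. For instance
  ∂BDF = DF − BF + BD,
  ∂BEF = EF − BF + BE.
As a 10×10 matrix over Z this has rank 6, with invariant factors (1,1,1,1,1,1).

The boundary map ∂_3: C_3 → C_2 sends each 3-simplex σ to the alternating sum Σ_i (−1)^i (σ with its i-th vertex removed). For instance
  ∂ABDE = BDE − ADE + ABE − ABD,
  ∂BDEF = DEF − BEF + BDF − BDE.
The 10×5 boundary matrix has rank 4 and Smith normal form diag(1,1,1,1).

Reading off H_k = ker ∂_k / im ∂_{k+1}:

  H_0: rank C_0 − rank ∂_1 = 5 − 4 = 1, and the invariant factors of ∂_1 are all 1, so H_0 = Z.
  H_1: rank ker ∂_1 − rank ∂_2 = (10 − 4) − 6 = 0, and the invariant factors of ∂_2 are all 1, so H_1 = 0.
  H_2: rank ker ∂_2 − rank ∂_3 = (10 − 6) − 4 = 0, and the invariant factors of ∂_3 are all 1, so H_2 = 0.
  H_3: rank ker ∂_3 − rank ∂_4 = (5 − 4) − 0 = 1, and there is no ∂_4, so H_3 = Z.

As a check, the Euler characteristic is 5 − 10 + 10 − 5 = 0, which agrees with 1 − 0 + 0 − 1 = 0.

H_0 ≅ Z,  H_1 = 0,  H_2 = 0,  H_3 ≅ Z.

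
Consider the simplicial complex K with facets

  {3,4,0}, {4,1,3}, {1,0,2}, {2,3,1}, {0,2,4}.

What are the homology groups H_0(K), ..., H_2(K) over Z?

H_0 = Z,  H_1 = Z,  H_2 = 0.

Order the vertices as 0 < 1 < 2 < 3 < 4. Listing each simplex with vertices in this order, K has dimension 2 with simplices:

  0-simplices (5): [0], [1], [2], [3], [4]
  1-simplices (10): [0,1], [0,2], [0,3], [0,4], [1,2], [1,3], [1,4], [2,3], [2,4], [3,4]
  2-simplices (5): [0,1,2], [0,2,4], [0,3,4], [1,2,3], [1,3,4]

giving chain groups C_0 ≅ Z^5, C_1 ≅ Z^10, C_2 ≅ Z^5.

Boundary ∂_1: C_1 → C_0 maps an edge to its endpoints' difference, ∂[p,q] = q − p. For instance
  ∂[2,4] = [4] − [2].
The resulting 5×10 matrix has rank 4, and its Smith normal form has invariant factors (1,1,1,1).

The boundary map ∂_2: C_2 → C_1 acts by ∂[p,q,r] = [q,r] − [p,r] + [p,q]. For instance
  ∂[0,1,2] = [1,2] − [0,2] + [0,1],
  ∂[1,3,4] = [3,4] − [1,4] + [1,3].
As a 10×5 matrix over Z this has rank 5, with invariant factors (1,1,1,1,1).

Reading off H_k = ker ∂_k / im ∂_{k+1}:

  H_0: rank C_0 − rank ∂_1 = 5 − 4 = 1, and the invariant factors of ∂_1 are all 1, so H_0 ≅ Z.
  H_1: rank ker ∂_1 − rank ∂_2 = (10 − 4) − 5 = 1, and the invariant factors of ∂_2 are all 1, so H_1 ≅ Z.
  H_2: rank ker ∂_2 − rank ∂_3 = (5 − 5) − 0 = 0, and there is no ∂_3, so H_2 ≅ 0.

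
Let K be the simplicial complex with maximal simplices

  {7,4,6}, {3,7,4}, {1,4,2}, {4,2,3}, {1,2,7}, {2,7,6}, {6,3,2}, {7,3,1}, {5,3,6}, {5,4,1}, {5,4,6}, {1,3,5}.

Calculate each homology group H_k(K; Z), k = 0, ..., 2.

K has 7 vertices, 18 edges, 12 triangles.
rank ∂_0 = 0, rank ∂_1 = 6 ⇒ b_0 = 7 − 0 − 6 = 1; all invariant factors of ∂_1 are 1 so no torsion. So H_0 ≅ Z.
rank ∂_1 = 6, rank ∂_2 = 12 ⇒ b_1 = 18 − 6 − 12 = 0; ∂_2 has invariant factor(s) [2] giving torsion. So H_1 ≅ Z/2.
rank ∂_2 = 12, rank ∂_3 = 0 ⇒ b_2 = 12 − 12 − 0 = 0. So H_2 ≅ 0.

H_0 ≅ Z,  H_1 ≅ Z/2,  H_2 = 0.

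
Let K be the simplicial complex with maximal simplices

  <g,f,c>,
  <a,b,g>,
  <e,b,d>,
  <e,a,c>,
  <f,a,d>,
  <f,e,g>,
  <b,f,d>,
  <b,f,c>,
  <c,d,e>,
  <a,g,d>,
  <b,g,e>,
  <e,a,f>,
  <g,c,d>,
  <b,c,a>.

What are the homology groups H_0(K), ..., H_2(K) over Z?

We work with the vertex ordering a < b < c < d < e < f < g. The simplices of K, each written with vertices in increasing order, are:

  0-simplices (7): a, b, c, d, e, f, g
  1-simplices (21): ab, ac, ad, ae, af, ag, bc, bd, be, bf, bg, cd, ce, cf, cg, de, df, dg, ef, eg, fg
  2-simplices (14): abc, abg, ace, adf, adg, aef, bcf, bde, bdf, beg, cde, cdg, cfg, efg

giving chain groups C_0 ≅ Z^7, C_1 ≅ Z^21, C_2 ≅ Z^14.

Boundary ∂_1: C_1 → C_0 is given by ∂[p,q] = [q] − [p]. For instance
  ∂bd = d − b.
This gives a 7×21 integer matrix of rank 6; reducing to Smith normal form yields diagonal entries (1,1,1,1,1,1).

Boundary ∂_2: C_2 → C_1 sends each 2-simplex [p,q,r] to [q,r] − [p,r] + [p,q]. For instance
  ∂bdf = df − bf + bd,
  ∂cde = de − ce + cd.
The 21×14 boundary matrix has rank 13 and Smith normal form diag(1,1,1,1,1,1,1,1,1,1,1,1,1).

From H_k ≅ ker(∂_k) / im(∂_{k+1}) we obtain:

  H_0: rank C_0 − rank ∂_1 = 7 − 6 = 1, and the invariant factors of ∂_1 are all 1, so H_0 = Z.
  H_1: rank ker ∂_1 − rank ∂_2 = (21 − 6) − 13 = 2, and the invariant factors of ∂_2 are all 1, so H_1 = Z^2.
  H_2: rank ker ∂_2 − rank ∂_3 = (14 − 13) − 0 = 1, and there is no ∂_3, so H_2 = Z.

As a check, the Euler characteristic is 7 − 21 + 14 = 0, which agrees with 1 − 2 + 1 = 0.

H_0 ≅ Z,  H_1 ≅ Z^2,  H_2 ≅ Z.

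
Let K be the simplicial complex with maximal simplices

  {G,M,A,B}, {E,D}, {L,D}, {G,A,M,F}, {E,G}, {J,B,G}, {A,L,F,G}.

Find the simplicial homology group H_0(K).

H_0 = Z.

Fix the vertex order A < B < D < E < F < G < J < L < M and write every simplex with vertices in increasing order. Then dim K = 3 and the simplices of K are:

  0-simplices (9): A, B, D, E, F, G, J, L, M
  1-simplices (17): AB, AF, AG, AL, AM, BG, BJ, BM, DE, DL, EG, FG, FL, FM, GJ, GL, GM
  2-simplices (11): ABG, ABM, AFG, AFL, AFM, AGL, AGM, BGJ, BGM, FGL, FGM
  3-simplices (3): ABGM, AFGL, AFGM

giving chain groups C_0 ≅ Z^9, C_1 ≅ Z^17, C_2 ≅ Z^11, C_3 ≅ Z^3.

The boundary map ∂_1: C_1 → C_0 sends each edge [p,q] (with p < q) to q − p. For instance
  ∂GJ = J − G.
The 9×17 boundary matrix has rank 8 and Smith normal form diag(1,1,1,1,1,1,1,1).

The boundary map ∂_2: C_2 → C_1 sends each 2-simplex [p,q,r] to [q,r] − [p,r] + [p,q]. For instance
  ∂ABM = BM − AM + AB,
  ∂AFG = FG − AG + AF.
This gives a 17×11 integer matrix of rank 8; reducing to Smith normal form yields diagonal entries (1,1,1,1,1,1,1,1).

∂_3: C_3 → C_2 sends each 3-simplex σ to the alternating sum Σ_i (−1)^i (σ with its i-th vertex removed). For instance
  ∂ABGM = BGM − AGM + ABM − ABG,
  ∂AFGM = FGM − AGM + AFM − AFG.
As a 11×3 matrix over Z this has rank 3, with invariant factors (1,1,1).

Computing H_k = (kernel of ∂_k) / (image of ∂_{k+1}):

  H_0: rank C_0 − rank ∂_1 = 9 − 8 = 1, and the invariant factors of ∂_1 are all 1, so H_0 = Z.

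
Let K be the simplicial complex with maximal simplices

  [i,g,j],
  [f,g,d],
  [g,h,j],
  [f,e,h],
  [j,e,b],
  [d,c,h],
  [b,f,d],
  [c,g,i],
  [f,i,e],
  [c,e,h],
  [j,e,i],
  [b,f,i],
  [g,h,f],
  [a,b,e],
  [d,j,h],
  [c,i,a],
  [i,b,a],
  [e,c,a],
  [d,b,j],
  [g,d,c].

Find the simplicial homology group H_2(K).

H_2 ≅ 0.

We work with the vertex ordering a < b < c < d < e < f < g < h < i < j. The simplices of K, each written with vertices in increasing order, are:

  0-simplices (10): a, b, c, d, e, f, g, h, i, j
  1-simplices (30): ab, ac, ae, ai, bd, be, bf, bi, bj, cd, ce, cg, ch, ci, df, dg, dh, dj, ef, eh, ei, ej, fg, fh, fi, gh, gi, gj, hj, ij
  2-simplices (20): abe, abi, ace, aci, bdf, bdj, bej, bfi, cdg, cdh, ceh, cgi, dfg, dhj, efh, efi, eij, fgh, ghj, gij

so the chain groups are C_0 ≅ Z^10, C_1 ≅ Z^30, C_2 ≅ Z^20.

∂_1: C_1 → C_0 is given by ∂[p,q] = [q] − [p]. For instance
  ∂hj = j − h.
As a 10×30 matrix over Z this has rank 9, with invariant factors (1,1,1,1,1,1,1,1,1).

Boundary ∂_2: C_2 → C_1 sends each 2-simplex [p,q,r] to [q,r] − [p,r] + [p,q]. For instance
  ∂bdf = df − bf + bd,
  ∂cgi = gi − ci + cg.
The 30×20 boundary matrix has rank 20 and Smith normal form diag(1,1,1,1,1,1,1,1,1,1,1,1,1,1,1,1,1,1,1,2).

Now H_k = ker ∂_k / im ∂_{k+1}, so:

  H_2: rank ker ∂_2 − rank ∂_3 = (20 − 20) − 0 = 0, and there is no ∂_3, so H_2 = 0.

(K is a triangulation of the Klein bottle.)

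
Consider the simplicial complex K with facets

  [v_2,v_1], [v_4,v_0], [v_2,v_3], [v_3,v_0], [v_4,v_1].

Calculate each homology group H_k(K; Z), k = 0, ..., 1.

H_0 ≅ Z,  H_1 ≅ Z.

Take the total order v_0 < v_1 < v_2 < v_3 < v_4 on the vertex set. Then K (dimension 1) consists of the simplices:

  0-simplices (5): [v_0], [v_1], [v_2], [v_3], [v_4]
  1-simplices (5): [v_0,v_3], [v_0,v_4], [v_1,v_2], [v_1,v_4], [v_2,v_3]

Hence C_0 ≅ Z^5, C_1 ≅ Z^5.

∂_1: C_1 → C_0 sends each edge [p,q] (with p < q) to q − p.
The 5×5 boundary matrix has rank 4 and Smith normal form diag(1,1,1,1).

Reading off H_k = ker ∂_k / im ∂_{k+1}:

  H_0: rank C_0 − rank ∂_1 = 5 − 4 = 1, and the invariant factors of ∂_1 are all 1, so H_0 = Z.
  H_1: rank ker ∂_1 − rank ∂_2 = (5 − 4) − 0 = 1, and there is no ∂_2, so H_1 = Z.

As a check, the Euler characteristic is 5 − 5 = 0, which agrees with 1 − 1 = 0.
(K is a triangulation of the circle S^1.)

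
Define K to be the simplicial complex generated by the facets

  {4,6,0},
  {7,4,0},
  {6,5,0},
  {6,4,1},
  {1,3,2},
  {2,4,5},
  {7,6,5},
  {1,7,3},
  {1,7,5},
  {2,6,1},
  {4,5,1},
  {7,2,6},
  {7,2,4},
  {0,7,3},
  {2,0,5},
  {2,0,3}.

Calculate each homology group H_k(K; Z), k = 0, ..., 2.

Take the total order 0 < 1 < 2 < 3 < 4 < 5 < 6 < 7 on the vertex set. Then K (dimension 2) consists of the simplices:

  0-simplices (8): [0], [1], [2], [3], [4], [5], [6], [7]
  1-simplices (24): (24 of them)
  2-simplices (16): [0,2,3], [0,2,5], [0,3,7], [0,4,6], [0,4,7], [0,5,6], [1,2,3], [1,2,6], [1,3,7], [1,4,5], [1,4,6], [1,5,7], [2,4,5], [2,4,7], [2,6,7], [5,6,7]

Hence C_0 ≅ Z^8, C_1 ≅ Z^24, C_2 ≅ Z^16.

∂_1: C_1 → C_0 sends each edge [p,q] (with p < q) to q − p. For instance
  ∂[1,2] = [2] − [1].
The 8×24 boundary matrix has rank 7 and Smith normal form diag(1,1,1,1,1,1,1).

The boundary map ∂_2: C_2 → C_1 sends each 2-simplex [p,q,r] to [q,r] − [p,r] + [p,q]. For instance
  ∂[1,2,3] = [2,3] − [1,3] + [1,2],
  ∂[0,2,5] = [2,5] − [0,5] + [0,2].
The 24×16 boundary matrix has rank 15 and Smith normal form diag(1,1,1,1,1,1,1,1,1,1,1,1,1,1,1).

Computing H_k = (kernel of ∂_k) / (image of ∂_{k+1}):

  H_0: rank C_0 − rank ∂_1 = 8 − 7 = 1, and the invariant factors of ∂_1 are all 1, so H_0 ≅ Z.
  H_1: rank ker ∂_1 − rank ∂_2 = (24 − 7) − 15 = 2, and the invariant factors of ∂_2 are all 1, so H_1 ≅ Z^2.
  H_2: rank ker ∂_2 − rank ∂_3 = (16 − 15) − 0 = 1, and there is no ∂_3, so H_2 ≅ Z.

H_0 ≅ Z,  H_1 ≅ Z^2,  H_2 ≅ Z.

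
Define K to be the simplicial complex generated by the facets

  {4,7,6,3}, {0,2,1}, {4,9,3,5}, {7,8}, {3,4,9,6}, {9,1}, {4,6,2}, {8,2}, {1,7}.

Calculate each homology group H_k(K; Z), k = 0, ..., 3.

H_0 ≅ Z,  H_1 ≅ Z^3,  H_2 = 0,  H_3 = 0.

Fix the vertex order 0 < 1 < 2 < 3 < 4 < 5 < 6 < 7 < 8 < 9 and write every simplex with vertices in increasing order. Then dim K = 3 and the simplices of K are:

  0-simplices (10): [0], [1], [2], [3], [4], [5], [6], [7], [8], [9]
  1-simplices (21): [0,1], [0,2], [1,2], [1,7], [1,9], [2,4], [2,6], [2,8], [3,4], [3,5], [3,6], [3,7], [3,9], [4,5], [4,6], [4,7], [4,9], [5,9], [6,7], [6,9], [7,8]
  2-simplices (12): [0,1,2], [2,4,6], [3,4,5], [3,4,6], [3,4,7], [3,4,9], [3,5,9], [3,6,7], [3,6,9], [4,5,9], [4,6,7], [4,6,9]
  3-simplices (3): [3,4,5,9], [3,4,6,7], [3,4,6,9]

giving chain groups C_0 ≅ Z^10, C_1 ≅ Z^21, C_2 ≅ Z^12, C_3 ≅ Z^3.

The boundary map ∂_1: C_1 → C_0 is given by ∂[p,q] = [q] − [p]. For instance
  ∂[3,4] = [4] − [3].
The resulting 10×21 matrix has rank 9, and its Smith normal form has invariant factors (1,1,1,1,1,1,1,1,1).

Boundary ∂_2: C_2 → C_1 sends each 2-simplex [p,q,r] to [q,r] − [p,r] + [p,q]. For instance
  ∂[3,4,6] = [4,6] − [3,6] + [3,4],
  ∂[4,6,9] = [6,9] − [4,9] + [4,6].
As a 21×12 matrix over Z this has rank 9, with invariant factors (1,1,1,1,1,1,1,1,1).

Boundary ∂_3: C_3 → C_2 sends each 3-simplex σ to the alternating sum Σ_i (−1)^i (σ with its i-th vertex removed). For instance
  ∂[3,4,5,9] = [4,5,9] − [3,5,9] + [3,4,9] − [3,4,5],
  ∂[3,4,6,9] = [4,6,9] − [3,6,9] + [3,4,9] − [3,4,6].
This gives a 12×3 integer matrix of rank 3; reducing to Smith normal form yields diagonal entries (1,1,1).

Computing H_k = (kernel of ∂_k) / (image of ∂_{k+1}):

  H_0: rank C_0 − rank ∂_1 = 10 − 9 = 1, and the invariant factors of ∂_1 are all 1, so H_0 ≅ Z.
  H_1: rank ker ∂_1 − rank ∂_2 = (21 − 9) − 9 = 3, and the invariant factors of ∂_2 are all 1, so H_1 ≅ Z^3.
  H_2: rank ker ∂_2 − rank ∂_3 = (12 − 9) − 3 = 0, and the invariant factors of ∂_3 are all 1, so H_2 ≅ 0.
  H_3: rank ker ∂_3 − rank ∂_4 = (3 − 3) − 0 = 0, and there is no ∂_4, so H_3 ≅ 0.

As a check, the Euler characteristic is 10 − 21 + 12 − 3 = -2, which agrees with 1 − 3 + 0 − 0 = -2.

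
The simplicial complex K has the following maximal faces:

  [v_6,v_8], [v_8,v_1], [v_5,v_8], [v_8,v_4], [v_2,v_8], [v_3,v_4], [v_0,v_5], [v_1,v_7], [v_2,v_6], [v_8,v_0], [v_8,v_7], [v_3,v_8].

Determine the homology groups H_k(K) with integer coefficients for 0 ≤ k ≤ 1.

H_0 = Z,  H_1 = Z^4.

K has 9 vertices, 12 edges.
rank ∂_0 = 0, rank ∂_1 = 8 ⇒ b_0 = 9 − 0 − 8 = 1; all invariant factors of ∂_1 are 1 so no torsion. So H_0 = Z.
rank ∂_1 = 8, rank ∂_2 = 0 ⇒ b_1 = 12 − 8 − 0 = 4. So H_1 = Z^4.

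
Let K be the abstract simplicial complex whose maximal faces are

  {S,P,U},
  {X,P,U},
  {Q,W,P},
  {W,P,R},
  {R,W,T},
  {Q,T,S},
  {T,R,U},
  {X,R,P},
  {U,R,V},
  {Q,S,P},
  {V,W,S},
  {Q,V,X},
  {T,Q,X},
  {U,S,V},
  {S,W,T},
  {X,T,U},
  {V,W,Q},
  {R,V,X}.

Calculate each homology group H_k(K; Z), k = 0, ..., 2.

H_0 = Z,  H_1 = Z ⊕ Z/2,  H_2 = 0.

Fix the vertex order P < Q < R < S < T < U < V < W < X and write every simplex with vertices in increasing order. Then dim K = 2 and the simplices of K are:

  0-simplices (9): P, Q, R, S, T, U, V, W, X
  1-simplices (27): PQ, PR, PS, PU, PW, PX, QS, QT, QV, QW, QX, RT, RU, RV, RW, RX, ST, SU, SV, SW, TU, TW, TX, UV, UX, VW, VX
  2-simplices (18): PQS, PQW, PRW, PRX, PSU, PUX, QST, QTX, QVW, QVX, RTU, RTW, RUV, RVX, STW, SUV, SVW, TUX

so the chain groups are C_0 ≅ Z^9, C_1 ≅ Z^27, C_2 ≅ Z^18.

Boundary ∂_1: C_1 → C_0 is given by ∂[p,q] = [q] − [p]. For instance
  ∂QS = S − Q.
As a 9×27 matrix over Z this has rank 8, with invariant factors (1,1,1,1,1,1,1,1).

The boundary map ∂_2: C_2 → C_1 maps a triangle to the signed sum of its edges. For instance
  ∂RUV = UV − RV + RU,
  ∂QVX = VX − QX + QV.
The 27×18 boundary matrix has rank 18 and Smith normal form diag(1,1,1,1,1,1,1,1,1,1,1,1,1,1,1,1,1,2).

From H_k ≅ ker(∂_k) / im(∂_{k+1}) we obtain:

  H_0: rank C_0 − rank ∂_1 = 9 − 8 = 1, and the invariant factors of ∂_1 are all 1, so H_0 ≅ Z.
  H_1: rank ker ∂_1 − rank ∂_2 = (27 − 8) − 18 = 1, and ∂_2 has invariant factor 2 > 1, so H_1 ≅ Z ⊕ Z/2.
  H_2: rank ker ∂_2 − rank ∂_3 = (18 − 18) − 0 = 0, and there is no ∂_3, so H_2 ≅ 0.

(K is a triangulation of the Klein bottle.)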